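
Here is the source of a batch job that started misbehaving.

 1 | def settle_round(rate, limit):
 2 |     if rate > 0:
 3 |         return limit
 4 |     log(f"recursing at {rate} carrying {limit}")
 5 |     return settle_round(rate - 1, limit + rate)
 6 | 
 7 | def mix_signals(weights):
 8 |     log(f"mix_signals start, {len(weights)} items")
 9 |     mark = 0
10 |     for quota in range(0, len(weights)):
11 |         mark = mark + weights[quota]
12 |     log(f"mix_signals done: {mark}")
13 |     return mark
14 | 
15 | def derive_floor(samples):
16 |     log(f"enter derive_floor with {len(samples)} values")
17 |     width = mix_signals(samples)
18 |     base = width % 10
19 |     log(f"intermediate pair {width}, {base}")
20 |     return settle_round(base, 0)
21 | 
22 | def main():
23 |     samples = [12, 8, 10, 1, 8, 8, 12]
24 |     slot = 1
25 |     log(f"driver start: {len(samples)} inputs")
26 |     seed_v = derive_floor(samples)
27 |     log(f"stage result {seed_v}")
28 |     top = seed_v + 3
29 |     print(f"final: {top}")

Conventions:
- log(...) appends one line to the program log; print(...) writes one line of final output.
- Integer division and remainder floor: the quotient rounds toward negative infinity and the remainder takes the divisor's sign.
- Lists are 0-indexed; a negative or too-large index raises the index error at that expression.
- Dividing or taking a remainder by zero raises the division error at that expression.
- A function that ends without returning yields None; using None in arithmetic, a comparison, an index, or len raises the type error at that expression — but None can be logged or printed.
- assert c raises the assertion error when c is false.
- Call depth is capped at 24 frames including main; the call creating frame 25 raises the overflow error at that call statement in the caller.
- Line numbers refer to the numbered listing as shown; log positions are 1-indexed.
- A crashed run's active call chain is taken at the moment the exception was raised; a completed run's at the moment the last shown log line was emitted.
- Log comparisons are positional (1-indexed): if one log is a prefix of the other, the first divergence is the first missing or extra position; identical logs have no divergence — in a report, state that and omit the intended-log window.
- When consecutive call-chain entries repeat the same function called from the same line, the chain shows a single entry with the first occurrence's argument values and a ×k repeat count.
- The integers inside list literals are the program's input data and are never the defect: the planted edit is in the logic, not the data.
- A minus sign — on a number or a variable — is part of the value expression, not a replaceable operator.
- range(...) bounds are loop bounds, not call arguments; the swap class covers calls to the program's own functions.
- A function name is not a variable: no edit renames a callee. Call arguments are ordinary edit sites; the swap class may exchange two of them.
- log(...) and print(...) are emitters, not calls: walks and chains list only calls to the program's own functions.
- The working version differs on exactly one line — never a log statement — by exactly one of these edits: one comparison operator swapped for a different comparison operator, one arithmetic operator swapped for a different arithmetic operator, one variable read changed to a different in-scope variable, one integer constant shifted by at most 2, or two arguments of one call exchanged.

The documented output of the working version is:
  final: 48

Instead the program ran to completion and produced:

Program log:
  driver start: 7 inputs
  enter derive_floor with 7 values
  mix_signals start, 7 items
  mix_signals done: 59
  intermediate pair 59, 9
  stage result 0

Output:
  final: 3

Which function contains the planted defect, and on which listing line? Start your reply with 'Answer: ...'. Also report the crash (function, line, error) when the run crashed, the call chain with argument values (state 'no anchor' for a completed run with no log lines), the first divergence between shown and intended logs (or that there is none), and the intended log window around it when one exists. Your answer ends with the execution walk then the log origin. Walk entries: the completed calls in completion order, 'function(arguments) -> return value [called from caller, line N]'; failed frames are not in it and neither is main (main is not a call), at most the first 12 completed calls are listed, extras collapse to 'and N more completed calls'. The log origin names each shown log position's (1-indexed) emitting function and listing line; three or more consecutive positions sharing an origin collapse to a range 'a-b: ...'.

Answer: the defect is in settle_round at line 2.
Core observation: At log position 6 the runs split — shown 'stage result 0', but the working version logs 'recursing at 9 carrying 0'.
Call chain: main.
First divergence: position 6 — the shown line 'stage result 0' should read 'recursing at 9 carrying 0'.
Intended log window:
  4: mix_signals done: 59
  5: intermediate pair 59, 9
  6: recursing at 9 carrying 0
  7: recursing at 8 carrying 9
Execution walk:
  mix_signals([12, 8, 10, 1, 8, 8, 12]) -> 59  [called from derive_floor, line 17]
  settle_round(9, 0) -> 0  [called from derive_floor, line 20]
  derive_floor([12, 8, 10, 1, 8, 8, 12]) -> 0  [called from main, line 26]
Log line origins:
  1 — main, line 25
  2 — derive_floor, line 16
  3 — mix_signals, line 8
  4 — mix_signals, line 12
  5 — derive_floor, line 19
  6 — main, line 27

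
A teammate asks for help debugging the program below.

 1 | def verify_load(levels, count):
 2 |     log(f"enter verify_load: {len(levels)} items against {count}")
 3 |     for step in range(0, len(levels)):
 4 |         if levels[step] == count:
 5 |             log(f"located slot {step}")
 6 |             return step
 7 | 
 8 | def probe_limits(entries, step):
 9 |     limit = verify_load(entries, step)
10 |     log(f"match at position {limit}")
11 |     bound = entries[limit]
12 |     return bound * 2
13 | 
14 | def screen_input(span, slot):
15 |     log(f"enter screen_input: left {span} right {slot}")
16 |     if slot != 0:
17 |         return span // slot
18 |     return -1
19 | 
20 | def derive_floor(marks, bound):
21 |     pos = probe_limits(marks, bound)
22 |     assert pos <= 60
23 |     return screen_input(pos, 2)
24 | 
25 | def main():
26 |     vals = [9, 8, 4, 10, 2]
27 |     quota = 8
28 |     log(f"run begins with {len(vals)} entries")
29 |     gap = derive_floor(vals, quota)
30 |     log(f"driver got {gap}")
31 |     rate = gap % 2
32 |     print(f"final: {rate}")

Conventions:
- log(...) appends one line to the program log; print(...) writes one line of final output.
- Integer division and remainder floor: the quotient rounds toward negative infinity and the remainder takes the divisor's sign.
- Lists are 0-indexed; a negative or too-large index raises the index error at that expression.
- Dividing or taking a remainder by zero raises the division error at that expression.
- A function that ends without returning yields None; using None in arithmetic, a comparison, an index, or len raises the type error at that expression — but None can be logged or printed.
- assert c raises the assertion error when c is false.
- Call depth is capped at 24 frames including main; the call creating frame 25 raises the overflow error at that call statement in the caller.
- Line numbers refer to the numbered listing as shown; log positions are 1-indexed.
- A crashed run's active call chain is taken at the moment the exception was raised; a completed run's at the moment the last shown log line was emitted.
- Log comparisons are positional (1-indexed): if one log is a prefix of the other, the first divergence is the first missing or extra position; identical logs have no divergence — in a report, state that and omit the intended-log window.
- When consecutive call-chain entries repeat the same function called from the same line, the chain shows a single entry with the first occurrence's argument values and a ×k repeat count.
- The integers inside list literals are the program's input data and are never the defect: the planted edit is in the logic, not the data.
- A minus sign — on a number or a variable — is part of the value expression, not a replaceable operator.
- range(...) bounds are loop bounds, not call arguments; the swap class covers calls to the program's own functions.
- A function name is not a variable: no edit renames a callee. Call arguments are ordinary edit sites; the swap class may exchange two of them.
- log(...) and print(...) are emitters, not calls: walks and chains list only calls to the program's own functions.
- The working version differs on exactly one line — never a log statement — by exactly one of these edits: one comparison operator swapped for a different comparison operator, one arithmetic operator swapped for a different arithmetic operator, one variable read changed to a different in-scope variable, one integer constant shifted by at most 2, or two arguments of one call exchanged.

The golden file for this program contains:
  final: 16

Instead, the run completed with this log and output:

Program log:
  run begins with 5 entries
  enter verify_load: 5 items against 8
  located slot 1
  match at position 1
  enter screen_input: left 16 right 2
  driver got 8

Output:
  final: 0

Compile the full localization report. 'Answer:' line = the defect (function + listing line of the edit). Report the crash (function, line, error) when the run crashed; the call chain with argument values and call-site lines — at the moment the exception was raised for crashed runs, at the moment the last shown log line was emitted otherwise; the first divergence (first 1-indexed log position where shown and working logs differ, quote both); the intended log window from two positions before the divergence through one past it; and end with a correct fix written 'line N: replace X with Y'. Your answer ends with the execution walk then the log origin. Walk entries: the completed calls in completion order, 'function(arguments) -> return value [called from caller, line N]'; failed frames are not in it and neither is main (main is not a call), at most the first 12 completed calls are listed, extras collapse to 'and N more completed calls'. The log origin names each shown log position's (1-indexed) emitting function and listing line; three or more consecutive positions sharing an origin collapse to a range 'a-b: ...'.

Answer: the defect is in main at line 31.
Key fact: Log streams are identical — the defect surfaces only in the printed output.
Call chain: main.
First divergence: none; the two logs match at every position.
Execution walk:
  verify_load([9, 8, 4, 10, 2], 8) -> 1  [called from probe_limits, line 9]
  probe_limits([9, 8, 4, 10, 2], 8) -> 16  [called from derive_floor, line 21]
  screen_input(16, 2) -> 8  [called from derive_floor, line 23]
  derive_floor([9, 8, 4, 10, 2], 8) -> 8  [called from main, line 29]
Log origins:
  1: logged in main at line 28
  2: logged in verify_load at line 2
  3: logged in verify_load at line 5
  4: logged in probe_limits at line 10
  5: logged in screen_input at line 15
  6: logged in main at line 30
A correct fix: line 31: replace `%` with `*`.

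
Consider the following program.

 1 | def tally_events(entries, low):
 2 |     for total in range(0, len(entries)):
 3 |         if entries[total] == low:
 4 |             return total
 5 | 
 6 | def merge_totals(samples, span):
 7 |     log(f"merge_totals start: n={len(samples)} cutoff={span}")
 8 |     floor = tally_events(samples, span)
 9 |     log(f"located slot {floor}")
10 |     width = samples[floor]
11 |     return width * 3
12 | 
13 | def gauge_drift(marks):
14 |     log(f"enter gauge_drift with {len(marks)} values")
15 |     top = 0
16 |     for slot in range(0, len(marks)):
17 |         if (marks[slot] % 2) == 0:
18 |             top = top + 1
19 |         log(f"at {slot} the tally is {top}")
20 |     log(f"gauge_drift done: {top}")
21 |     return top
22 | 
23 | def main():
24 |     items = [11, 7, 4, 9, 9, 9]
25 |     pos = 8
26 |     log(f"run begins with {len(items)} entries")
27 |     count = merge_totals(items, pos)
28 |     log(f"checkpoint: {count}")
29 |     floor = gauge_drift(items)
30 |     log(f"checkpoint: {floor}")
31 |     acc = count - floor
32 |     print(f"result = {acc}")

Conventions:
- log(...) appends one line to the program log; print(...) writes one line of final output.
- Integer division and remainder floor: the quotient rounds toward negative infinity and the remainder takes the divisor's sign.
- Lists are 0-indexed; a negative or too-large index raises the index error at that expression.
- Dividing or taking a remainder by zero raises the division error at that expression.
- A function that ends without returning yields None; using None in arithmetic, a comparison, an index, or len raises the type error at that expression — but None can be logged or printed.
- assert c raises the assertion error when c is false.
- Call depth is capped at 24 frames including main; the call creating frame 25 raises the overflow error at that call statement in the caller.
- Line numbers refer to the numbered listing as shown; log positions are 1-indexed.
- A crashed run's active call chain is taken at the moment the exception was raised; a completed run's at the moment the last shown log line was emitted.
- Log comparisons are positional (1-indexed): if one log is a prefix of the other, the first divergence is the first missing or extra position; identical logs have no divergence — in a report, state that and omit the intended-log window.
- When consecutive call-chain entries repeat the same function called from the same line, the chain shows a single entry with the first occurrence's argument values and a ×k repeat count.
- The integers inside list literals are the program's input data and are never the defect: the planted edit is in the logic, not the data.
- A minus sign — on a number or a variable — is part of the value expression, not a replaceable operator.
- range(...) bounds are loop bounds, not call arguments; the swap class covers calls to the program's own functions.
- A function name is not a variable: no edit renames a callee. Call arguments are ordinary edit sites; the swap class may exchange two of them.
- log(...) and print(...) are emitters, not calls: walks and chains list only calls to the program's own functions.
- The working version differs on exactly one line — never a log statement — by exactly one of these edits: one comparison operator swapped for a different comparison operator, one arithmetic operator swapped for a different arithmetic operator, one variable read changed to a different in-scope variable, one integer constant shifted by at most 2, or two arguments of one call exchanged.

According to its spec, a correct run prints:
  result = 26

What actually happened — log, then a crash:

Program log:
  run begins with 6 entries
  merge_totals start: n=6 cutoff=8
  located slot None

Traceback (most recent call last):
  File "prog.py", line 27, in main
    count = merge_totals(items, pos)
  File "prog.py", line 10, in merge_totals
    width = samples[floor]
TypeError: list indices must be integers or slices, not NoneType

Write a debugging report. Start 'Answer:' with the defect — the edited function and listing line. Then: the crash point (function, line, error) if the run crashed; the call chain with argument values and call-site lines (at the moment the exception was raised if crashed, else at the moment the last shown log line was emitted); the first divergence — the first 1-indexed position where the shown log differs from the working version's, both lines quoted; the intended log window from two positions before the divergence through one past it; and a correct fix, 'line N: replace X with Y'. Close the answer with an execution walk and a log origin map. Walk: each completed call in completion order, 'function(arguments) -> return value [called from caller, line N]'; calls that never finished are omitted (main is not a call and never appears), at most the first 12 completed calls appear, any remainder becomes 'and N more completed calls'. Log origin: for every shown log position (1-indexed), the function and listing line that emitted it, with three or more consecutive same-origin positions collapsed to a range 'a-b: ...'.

Answer: the defect is in main at line 25.
The tell: The earliest visible damage is log position 2 — 'merge_totals start: n=6 cutoff=8' rather than the intended 'merge_totals start: n=6 cutoff=9'.
Crash: merge_totals, line 10, TypeError.
Call chain: main -> merge_totals([11, 7, 4, 9, 9, 9], 8) (called at line 27).
First divergence: position 2; shown 'merge_totals start: n=6 cutoff=8' vs intended 'merge_totals start: n=6 cutoff=9'.
Intended log window:
  1: run begins with 6 entries
  2: merge_totals start: n=6 cutoff=9
  3: located slot 3
Execution walk:
  tally_events([11, 7, 4, 9, 9, 9], 8) -> None  [called from merge_totals, line 8]
Log origin:
  1: logged in main at line 26
  2: logged in merge_totals at line 7
  3: logged in merge_totals at line 9
A correct fix: line 25: replace `8` with `9`.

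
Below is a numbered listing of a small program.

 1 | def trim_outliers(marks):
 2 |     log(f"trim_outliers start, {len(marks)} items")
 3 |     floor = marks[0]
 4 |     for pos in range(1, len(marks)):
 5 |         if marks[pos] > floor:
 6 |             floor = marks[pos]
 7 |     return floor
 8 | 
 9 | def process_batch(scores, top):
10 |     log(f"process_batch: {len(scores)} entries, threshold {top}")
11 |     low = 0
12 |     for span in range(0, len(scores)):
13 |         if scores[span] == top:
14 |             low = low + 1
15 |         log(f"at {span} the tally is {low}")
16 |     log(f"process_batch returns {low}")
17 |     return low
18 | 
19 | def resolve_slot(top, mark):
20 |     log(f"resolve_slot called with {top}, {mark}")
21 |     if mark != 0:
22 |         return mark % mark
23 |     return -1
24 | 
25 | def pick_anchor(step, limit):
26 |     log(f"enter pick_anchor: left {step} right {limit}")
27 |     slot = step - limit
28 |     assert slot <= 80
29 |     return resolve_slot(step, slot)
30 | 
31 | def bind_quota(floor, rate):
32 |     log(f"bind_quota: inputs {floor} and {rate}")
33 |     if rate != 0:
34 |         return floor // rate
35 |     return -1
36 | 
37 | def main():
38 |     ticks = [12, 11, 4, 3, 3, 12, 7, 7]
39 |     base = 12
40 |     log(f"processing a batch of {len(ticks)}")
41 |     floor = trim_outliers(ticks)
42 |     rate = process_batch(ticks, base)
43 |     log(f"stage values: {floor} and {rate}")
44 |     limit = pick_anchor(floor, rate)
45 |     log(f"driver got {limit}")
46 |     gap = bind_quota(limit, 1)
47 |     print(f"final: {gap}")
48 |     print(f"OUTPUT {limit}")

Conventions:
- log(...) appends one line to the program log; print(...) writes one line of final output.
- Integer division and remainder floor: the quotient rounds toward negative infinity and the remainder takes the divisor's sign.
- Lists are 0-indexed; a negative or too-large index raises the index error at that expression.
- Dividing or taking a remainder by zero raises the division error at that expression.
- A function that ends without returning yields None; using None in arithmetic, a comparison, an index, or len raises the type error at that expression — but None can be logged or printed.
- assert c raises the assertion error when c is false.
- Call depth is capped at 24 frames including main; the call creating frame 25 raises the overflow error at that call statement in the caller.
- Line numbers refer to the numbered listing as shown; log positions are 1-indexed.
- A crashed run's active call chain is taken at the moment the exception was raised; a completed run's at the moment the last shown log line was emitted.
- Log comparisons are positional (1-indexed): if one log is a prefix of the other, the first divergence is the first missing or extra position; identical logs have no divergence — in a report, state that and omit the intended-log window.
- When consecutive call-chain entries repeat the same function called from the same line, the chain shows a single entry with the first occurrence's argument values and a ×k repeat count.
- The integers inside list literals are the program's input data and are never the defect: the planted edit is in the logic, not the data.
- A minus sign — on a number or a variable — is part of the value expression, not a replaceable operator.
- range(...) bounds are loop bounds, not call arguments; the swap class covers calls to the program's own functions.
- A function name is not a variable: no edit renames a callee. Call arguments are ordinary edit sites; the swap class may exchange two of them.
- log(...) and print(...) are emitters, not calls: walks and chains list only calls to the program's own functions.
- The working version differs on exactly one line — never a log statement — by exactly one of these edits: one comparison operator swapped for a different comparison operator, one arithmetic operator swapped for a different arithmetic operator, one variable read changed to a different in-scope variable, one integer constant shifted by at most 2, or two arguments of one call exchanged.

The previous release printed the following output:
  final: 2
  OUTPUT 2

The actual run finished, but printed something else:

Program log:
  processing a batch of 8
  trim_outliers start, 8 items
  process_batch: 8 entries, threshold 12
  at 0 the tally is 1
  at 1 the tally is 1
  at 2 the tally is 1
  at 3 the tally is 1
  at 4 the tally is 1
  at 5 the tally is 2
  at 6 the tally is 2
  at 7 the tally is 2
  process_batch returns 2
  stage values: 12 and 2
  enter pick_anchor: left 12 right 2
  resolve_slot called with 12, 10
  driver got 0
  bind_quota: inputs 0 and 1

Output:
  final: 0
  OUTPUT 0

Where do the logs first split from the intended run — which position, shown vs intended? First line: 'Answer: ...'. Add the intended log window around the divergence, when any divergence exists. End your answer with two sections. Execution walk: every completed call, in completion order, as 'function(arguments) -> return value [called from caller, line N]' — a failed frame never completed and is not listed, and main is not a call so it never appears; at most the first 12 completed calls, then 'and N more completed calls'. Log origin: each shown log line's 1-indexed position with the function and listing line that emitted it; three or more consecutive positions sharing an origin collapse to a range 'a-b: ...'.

Answer: position 16 — shown 'driver got 0', intended 'driver got 2'.
Intended log window:
  14: enter pick_anchor: left 12 right 2
  15: resolve_slot called with 12, 10
  16: driver got 2
  17: bind_quota: inputs 2 and 1
Execution walk:
  trim_outliers([12, 11, 4, 3, 3, 12, 7, 7]) -> 12  [called from main, line 41]
  process_batch([12, 11, 4, 3, 3, 12, 7, 7], 12) -> 2  [called from main, line 42]
  resolve_slot(12, 10) -> 0  [called from pick_anchor, line 29]
  pick_anchor(12, 2) -> 0  [called from main, line 44]
  bind_quota(0, 1) -> 0  [called from main, line 46]
Log origins:
  1: emitted by main (line 40)
  2: emitted by trim_outliers (line 2)
  3: emitted by process_batch (line 10)
  4-11: emitted by process_batch (line 15)
  12: emitted by process_batch (line 16)
  13: emitted by main (line 43)
  14: emitted by pick_anchor (line 26)
  15: emitted by resolve_slot (line 20)
  16: emitted by main (line 45)
  17: emitted by bind_quota (line 32)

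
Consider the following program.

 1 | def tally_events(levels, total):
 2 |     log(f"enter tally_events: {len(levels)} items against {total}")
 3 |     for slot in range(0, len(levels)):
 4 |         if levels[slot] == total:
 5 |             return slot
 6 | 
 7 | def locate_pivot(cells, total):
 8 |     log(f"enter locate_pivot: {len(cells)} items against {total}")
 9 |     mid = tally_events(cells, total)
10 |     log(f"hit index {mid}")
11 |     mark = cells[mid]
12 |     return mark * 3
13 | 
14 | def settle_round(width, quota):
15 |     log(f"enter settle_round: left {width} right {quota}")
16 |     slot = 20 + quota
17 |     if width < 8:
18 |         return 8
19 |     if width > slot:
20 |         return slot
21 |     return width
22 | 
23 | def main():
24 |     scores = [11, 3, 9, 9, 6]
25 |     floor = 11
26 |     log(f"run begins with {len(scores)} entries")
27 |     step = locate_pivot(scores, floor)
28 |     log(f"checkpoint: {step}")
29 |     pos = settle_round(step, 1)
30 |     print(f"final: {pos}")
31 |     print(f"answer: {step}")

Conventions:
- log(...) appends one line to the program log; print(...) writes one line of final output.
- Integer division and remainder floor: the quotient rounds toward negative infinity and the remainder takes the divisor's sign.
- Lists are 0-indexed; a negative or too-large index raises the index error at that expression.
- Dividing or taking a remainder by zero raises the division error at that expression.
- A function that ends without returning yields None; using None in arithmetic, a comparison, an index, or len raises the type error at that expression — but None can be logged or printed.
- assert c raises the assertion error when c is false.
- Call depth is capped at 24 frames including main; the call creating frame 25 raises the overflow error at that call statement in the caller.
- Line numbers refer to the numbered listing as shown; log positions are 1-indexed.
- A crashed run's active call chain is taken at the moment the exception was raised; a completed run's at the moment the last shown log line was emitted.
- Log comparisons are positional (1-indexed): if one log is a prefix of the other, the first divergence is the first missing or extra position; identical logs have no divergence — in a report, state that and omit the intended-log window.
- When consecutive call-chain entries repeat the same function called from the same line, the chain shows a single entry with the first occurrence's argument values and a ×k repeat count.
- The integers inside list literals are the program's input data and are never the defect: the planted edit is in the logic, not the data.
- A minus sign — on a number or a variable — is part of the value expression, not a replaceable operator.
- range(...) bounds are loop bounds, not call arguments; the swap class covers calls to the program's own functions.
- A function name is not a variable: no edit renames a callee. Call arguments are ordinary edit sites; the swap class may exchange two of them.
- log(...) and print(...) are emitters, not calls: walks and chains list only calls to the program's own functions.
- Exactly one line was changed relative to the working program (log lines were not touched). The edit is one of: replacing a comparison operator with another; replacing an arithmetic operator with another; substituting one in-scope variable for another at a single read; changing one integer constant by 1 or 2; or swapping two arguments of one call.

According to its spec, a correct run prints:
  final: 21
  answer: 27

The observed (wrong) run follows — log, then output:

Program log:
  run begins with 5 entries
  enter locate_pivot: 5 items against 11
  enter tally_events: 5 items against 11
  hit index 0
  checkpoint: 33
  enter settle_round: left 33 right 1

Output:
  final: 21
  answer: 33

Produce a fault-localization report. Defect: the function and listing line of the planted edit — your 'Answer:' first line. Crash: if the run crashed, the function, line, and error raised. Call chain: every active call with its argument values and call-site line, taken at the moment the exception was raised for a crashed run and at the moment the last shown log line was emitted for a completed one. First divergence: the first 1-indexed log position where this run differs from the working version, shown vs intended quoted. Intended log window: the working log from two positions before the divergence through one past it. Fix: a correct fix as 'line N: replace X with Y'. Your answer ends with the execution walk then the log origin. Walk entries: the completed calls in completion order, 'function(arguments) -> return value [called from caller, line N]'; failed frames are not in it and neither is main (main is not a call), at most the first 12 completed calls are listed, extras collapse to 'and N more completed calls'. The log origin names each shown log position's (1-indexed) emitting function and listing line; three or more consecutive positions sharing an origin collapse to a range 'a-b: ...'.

Answer: the defect is in main at line 25.
The tell: The earliest visible damage is log position 2 — 'enter locate_pivot: 5 items against 11' rather than the intended 'enter locate_pivot: 5 items against 9'.
Call chain: main -> settle_round(33, 1) (called at line 29).
First divergence: at position 2 the run shows 'enter locate_pivot: 5 items against 11' where the working version logs 'enter locate_pivot: 5 items against 9'.
Intended log window:
  1: run begins with 5 entries
  2: enter locate_pivot: 5 items against 9
  3: enter tally_events: 5 items against 9
Execution walk:
  tally_events([11, 3, 9, 9, 6], 11) -> 0  [called from locate_pivot, line 9]
  locate_pivot([11, 3, 9, 9, 6], 11) -> 33  [called from main, line 27]
  settle_round(33, 1) -> 21  [called from main, line 29]
Log origin:
  1: logged in main at line 26
  2: logged in locate_pivot at line 8
  3: logged in tally_events at line 2
  4: logged in locate_pivot at line 10
  5: logged in main at line 28
  6: logged in settle_round at line 15
A correct fix: line 25: replace `11` with `9`.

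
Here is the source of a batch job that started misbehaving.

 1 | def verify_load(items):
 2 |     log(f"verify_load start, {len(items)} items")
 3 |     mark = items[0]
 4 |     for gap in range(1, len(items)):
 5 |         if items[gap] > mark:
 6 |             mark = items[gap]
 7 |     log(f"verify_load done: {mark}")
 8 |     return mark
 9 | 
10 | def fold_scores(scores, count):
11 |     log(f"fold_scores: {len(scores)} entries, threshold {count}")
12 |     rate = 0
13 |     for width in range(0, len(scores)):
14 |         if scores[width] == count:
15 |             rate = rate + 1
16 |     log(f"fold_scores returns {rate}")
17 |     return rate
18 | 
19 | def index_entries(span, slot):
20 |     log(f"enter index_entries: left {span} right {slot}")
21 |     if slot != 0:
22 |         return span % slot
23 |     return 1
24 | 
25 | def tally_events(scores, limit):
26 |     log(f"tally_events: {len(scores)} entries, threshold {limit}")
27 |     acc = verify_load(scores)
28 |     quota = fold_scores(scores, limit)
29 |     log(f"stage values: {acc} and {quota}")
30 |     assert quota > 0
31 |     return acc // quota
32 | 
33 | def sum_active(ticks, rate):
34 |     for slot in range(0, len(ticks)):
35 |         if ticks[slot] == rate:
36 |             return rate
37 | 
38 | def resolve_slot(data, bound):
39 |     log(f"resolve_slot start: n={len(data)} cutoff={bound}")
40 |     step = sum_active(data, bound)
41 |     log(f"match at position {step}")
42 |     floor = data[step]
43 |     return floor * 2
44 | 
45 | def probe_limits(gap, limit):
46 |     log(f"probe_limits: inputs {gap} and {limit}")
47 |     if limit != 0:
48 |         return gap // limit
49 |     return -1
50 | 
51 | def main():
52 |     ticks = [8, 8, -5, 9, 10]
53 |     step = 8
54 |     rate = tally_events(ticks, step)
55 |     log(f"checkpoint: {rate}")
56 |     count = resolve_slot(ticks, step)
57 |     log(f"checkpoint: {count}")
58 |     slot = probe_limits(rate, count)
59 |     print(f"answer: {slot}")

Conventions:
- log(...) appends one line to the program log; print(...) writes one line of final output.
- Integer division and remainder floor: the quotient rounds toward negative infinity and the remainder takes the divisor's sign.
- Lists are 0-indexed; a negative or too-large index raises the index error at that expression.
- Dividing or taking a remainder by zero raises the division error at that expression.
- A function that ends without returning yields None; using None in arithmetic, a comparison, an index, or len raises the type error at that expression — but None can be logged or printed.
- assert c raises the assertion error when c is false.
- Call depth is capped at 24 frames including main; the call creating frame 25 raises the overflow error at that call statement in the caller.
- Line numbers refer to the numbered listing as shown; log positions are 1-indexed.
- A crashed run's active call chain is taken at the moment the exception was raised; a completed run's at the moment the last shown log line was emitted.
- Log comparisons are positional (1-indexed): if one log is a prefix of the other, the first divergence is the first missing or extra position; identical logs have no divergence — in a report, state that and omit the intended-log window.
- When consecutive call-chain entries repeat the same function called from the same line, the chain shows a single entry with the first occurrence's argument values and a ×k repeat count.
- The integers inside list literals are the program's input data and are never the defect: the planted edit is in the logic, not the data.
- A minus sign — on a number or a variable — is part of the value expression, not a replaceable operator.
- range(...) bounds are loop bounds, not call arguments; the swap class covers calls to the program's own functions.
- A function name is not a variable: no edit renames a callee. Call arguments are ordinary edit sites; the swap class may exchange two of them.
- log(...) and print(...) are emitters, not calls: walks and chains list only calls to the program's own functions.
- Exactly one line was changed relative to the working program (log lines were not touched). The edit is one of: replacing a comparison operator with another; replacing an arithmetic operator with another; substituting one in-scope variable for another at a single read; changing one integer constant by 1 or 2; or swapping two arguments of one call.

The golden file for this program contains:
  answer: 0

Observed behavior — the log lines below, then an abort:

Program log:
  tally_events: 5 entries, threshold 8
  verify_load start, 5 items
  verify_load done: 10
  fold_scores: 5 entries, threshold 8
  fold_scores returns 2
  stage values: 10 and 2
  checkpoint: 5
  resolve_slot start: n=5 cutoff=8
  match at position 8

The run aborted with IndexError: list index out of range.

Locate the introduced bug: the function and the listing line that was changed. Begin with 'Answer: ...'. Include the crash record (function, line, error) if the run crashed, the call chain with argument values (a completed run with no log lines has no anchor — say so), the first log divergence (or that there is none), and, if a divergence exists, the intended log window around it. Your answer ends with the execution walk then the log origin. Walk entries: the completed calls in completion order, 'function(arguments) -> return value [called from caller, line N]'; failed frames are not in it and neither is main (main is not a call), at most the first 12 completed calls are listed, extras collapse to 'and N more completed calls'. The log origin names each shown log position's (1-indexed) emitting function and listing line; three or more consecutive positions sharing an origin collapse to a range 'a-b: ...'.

Answer: the defect is in sum_active at line 36.
Core observation: Position 9 is the first bad log line: 'match at position 8' should read 'match at position 0'.
Crash: resolve_slot, line 42, IndexError.
Call chain: main -> resolve_slot([8, 8, -5, 9, 10], 8) (called at line 56).
First divergence: position 9 — the shown line 'match at position 8' should read 'match at position 0'.
Intended log window:
  7: checkpoint: 5
  8: resolve_slot start: n=5 cutoff=8
  9: match at position 0
  10: checkpoint: 16
Execution walk:
  verify_load([8, 8, -5, 9, 10]) -> 10  [called from tally_events, line 27]
  fold_scores([8, 8, -5, 9, 10], 8) -> 2  [called from tally_events, line 28]
  tally_events([8, 8, -5, 9, 10], 8) -> 5  [called from main, line 54]
  sum_active([8, 8, -5, 9, 10], 8) -> 8  [called from resolve_slot, line 40]
Origin of each log line:
  1: from tally_events, line 26
  2: from verify_load, line 2
  3: from verify_load, line 7
  4: from fold_scores, line 11
  5: from fold_scores, line 16
  6: from tally_events, line 29
  7: from main, line 55
  8: from resolve_slot, line 39
  9: from resolve_slot, line 41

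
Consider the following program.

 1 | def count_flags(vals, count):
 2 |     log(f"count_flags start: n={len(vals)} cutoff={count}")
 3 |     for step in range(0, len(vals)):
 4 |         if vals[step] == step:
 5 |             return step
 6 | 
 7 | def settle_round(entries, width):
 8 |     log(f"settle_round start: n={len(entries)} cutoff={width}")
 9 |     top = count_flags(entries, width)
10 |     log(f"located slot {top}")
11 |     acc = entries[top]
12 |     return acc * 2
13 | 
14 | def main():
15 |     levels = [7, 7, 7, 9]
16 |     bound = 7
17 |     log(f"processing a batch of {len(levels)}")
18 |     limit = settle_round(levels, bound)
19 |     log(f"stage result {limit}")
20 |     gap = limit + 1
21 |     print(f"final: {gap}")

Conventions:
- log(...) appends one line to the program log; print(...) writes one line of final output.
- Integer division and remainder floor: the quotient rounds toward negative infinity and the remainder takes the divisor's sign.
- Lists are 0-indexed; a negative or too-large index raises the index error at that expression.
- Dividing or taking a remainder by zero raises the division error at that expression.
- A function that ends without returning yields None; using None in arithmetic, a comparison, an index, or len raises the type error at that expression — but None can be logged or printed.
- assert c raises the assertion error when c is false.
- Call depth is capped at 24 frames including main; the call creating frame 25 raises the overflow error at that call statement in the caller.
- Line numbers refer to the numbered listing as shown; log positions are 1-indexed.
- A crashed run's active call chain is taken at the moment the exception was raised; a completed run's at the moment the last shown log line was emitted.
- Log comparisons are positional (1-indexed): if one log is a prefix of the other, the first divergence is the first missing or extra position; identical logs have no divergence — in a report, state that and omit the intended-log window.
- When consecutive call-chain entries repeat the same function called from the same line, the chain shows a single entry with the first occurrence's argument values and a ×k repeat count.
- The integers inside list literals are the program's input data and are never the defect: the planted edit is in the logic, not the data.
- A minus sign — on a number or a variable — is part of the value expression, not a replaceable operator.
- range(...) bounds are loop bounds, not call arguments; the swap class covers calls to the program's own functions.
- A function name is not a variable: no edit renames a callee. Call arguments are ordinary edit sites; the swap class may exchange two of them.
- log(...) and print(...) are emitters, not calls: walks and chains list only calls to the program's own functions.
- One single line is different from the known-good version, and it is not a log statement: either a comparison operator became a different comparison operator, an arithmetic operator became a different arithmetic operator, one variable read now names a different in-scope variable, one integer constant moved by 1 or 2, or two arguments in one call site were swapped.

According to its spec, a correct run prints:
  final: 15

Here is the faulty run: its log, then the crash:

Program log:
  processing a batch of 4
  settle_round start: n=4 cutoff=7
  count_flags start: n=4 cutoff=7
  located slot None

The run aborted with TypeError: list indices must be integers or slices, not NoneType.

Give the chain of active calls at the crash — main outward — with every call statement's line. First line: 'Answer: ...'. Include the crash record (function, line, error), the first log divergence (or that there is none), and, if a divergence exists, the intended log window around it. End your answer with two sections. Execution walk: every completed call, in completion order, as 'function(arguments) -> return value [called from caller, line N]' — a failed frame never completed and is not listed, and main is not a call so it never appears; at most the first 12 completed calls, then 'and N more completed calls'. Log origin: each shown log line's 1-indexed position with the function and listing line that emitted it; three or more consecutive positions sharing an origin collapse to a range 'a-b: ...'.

Answer: main -> settle_round (called at line 18).
Key observation: Log line 4 is where behavior first shows: 'located slot None' appears instead of 'located slot 0'.
Crash: settle_round, line 11, TypeError.
First divergence: position 4 — the shown line 'located slot None' should read 'located slot 0'.
Intended log window:
  2: settle_round start: n=4 cutoff=7
  3: count_flags start: n=4 cutoff=7
  4: located slot 0
  5: stage result 14
Execution walk:
  count_flags([7, 7, 7, 9], 7) -> None  [called from settle_round, line 9]
Log origins:
  1: logged in main at line 17
  2: logged in settle_round at line 8
  3: logged in count_flags at line 2
  4: logged in settle_round at line 10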